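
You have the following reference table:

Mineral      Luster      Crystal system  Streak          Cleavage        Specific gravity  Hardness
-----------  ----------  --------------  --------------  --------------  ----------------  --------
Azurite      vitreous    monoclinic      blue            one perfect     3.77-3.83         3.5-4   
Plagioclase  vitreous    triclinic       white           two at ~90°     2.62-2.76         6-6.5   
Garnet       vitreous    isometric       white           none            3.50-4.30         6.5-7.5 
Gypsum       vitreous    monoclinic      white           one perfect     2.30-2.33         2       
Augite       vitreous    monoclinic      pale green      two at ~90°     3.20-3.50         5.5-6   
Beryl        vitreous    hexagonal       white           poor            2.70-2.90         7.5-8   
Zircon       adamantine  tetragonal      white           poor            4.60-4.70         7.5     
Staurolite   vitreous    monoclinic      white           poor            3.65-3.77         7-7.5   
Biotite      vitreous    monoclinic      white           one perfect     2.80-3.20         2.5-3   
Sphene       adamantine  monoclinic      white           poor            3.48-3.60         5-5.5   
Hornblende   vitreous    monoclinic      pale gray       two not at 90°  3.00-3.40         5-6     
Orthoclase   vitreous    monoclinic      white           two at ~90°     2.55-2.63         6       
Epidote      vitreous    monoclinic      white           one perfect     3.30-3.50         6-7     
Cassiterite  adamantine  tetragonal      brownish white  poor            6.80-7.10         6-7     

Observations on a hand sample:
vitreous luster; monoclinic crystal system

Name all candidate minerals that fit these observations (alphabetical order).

Vitreous luster eliminates Zircon, Sphene, Cassiterite.
Monoclinic crystal system is inconsistent with Plagioclase, Garnet, Beryl.
The minerals that satisfy all observations are Augite, Azurite, Biotite, Epidote, Gypsum, Hornblende, Orthoclase, Staurolite.

Augite, Azurite, Biotite, Epidote, Gypsum, Hornblende, Orthoclase, Staurolite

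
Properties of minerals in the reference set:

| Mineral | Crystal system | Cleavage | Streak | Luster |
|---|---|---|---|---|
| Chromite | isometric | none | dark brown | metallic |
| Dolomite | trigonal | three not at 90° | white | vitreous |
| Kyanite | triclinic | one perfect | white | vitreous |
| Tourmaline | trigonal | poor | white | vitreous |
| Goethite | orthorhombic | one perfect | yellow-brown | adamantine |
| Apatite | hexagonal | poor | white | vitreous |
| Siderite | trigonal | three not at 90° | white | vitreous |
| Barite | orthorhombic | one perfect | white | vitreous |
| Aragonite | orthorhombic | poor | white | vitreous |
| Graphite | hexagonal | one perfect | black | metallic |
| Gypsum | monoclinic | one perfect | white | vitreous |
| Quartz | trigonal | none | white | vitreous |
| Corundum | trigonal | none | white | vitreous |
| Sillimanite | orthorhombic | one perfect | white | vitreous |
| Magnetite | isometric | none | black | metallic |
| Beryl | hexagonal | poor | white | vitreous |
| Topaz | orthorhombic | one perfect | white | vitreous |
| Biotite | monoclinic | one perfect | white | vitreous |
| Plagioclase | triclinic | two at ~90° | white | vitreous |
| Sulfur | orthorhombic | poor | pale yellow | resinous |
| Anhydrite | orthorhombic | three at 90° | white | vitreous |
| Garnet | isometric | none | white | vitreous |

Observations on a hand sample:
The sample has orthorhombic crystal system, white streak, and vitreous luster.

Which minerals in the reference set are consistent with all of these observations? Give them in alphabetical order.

Orthorhombic crystal system — only Goethite, Barite, Aragonite, Sillimanite, Topaz, Sulfur, Anhydrite remain.
White streak is inconsistent with Goethite, Sulfur.
Vitreous luster — all remaining candidates fit.
Consistent with every observation: Anhydrite, Aragonite, Barite, Sillimanite, Topaz.

Anhydrite, Aragonite, Barite, Sillimanite, Topaz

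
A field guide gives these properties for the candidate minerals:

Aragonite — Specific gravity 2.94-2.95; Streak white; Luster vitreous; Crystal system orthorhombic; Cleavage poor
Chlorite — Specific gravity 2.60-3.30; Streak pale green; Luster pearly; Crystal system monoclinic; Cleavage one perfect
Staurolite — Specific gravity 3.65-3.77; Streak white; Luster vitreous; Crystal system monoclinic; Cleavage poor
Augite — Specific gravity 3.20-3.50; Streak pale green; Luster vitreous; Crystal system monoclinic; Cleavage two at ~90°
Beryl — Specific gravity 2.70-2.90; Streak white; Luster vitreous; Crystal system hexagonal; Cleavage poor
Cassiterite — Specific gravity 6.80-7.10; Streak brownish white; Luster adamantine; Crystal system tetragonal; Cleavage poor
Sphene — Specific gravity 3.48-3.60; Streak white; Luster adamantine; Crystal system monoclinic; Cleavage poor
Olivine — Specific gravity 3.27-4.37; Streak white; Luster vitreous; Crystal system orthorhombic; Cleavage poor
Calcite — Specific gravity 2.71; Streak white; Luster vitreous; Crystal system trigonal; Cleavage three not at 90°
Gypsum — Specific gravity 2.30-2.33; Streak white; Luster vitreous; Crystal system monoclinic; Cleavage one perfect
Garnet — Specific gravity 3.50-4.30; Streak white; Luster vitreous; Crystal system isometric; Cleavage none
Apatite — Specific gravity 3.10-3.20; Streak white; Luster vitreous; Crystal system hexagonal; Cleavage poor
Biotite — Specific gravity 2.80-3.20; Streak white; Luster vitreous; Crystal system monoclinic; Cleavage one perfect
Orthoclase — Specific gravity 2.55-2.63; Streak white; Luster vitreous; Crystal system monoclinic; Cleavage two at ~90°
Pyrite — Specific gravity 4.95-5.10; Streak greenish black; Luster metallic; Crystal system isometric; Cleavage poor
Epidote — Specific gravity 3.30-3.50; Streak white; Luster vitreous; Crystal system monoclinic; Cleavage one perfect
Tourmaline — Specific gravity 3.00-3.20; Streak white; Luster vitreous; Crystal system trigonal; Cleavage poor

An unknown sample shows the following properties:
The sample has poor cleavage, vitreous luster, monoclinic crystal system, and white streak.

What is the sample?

Staurolite

Poor cleavage — Aragonite, Staurolite, Beryl, Cassiterite, Sphene, Olivine, Apatite, Pyrite, Tourmaline remain.
Vitreous luster rules out Cassiterite, Sphene, Pyrite.
Monoclinic crystal system — only Staurolite remains.
White streak — every remaining candidate is consistent.
Staurolite is the sole remaining match.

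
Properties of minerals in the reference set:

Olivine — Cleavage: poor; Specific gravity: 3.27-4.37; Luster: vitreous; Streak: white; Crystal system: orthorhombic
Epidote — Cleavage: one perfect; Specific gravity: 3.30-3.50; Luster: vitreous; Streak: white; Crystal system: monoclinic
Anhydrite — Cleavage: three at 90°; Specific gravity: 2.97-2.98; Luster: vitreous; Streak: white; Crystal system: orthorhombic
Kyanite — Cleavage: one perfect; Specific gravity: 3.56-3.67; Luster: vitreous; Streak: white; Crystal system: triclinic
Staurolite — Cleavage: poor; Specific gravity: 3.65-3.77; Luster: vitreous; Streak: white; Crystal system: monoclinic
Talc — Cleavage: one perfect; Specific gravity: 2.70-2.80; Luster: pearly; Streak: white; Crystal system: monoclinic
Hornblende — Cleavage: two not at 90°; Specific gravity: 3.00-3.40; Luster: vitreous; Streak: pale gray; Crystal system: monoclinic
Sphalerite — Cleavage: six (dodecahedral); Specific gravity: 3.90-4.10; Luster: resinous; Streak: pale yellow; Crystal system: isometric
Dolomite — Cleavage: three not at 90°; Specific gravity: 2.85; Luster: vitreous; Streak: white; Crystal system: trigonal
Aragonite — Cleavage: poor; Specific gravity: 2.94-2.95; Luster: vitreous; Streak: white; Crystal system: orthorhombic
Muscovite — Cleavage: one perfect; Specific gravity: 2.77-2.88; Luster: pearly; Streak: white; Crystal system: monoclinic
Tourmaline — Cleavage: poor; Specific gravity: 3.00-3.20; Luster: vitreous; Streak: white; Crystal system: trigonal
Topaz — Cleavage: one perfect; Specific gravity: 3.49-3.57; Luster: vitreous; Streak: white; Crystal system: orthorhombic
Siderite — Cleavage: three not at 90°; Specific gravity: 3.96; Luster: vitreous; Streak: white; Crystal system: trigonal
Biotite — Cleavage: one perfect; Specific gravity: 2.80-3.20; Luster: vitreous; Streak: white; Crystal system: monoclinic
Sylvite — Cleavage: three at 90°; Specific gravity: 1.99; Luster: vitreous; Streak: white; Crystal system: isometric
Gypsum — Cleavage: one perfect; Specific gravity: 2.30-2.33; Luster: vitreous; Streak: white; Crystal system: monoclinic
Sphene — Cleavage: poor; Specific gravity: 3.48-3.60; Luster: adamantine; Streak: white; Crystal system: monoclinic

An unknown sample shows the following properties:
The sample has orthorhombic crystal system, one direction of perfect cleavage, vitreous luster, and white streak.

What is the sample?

Topaz

Orthorhombic crystal system: Olivine, Anhydrite, Aragonite, Topaz remain.
One direction of perfect cleavage: Topaz remains.
Vitreous luster: every remaining candidate is consistent.
White streak: every remaining candidate is consistent.
Only Topaz satisfies all observations.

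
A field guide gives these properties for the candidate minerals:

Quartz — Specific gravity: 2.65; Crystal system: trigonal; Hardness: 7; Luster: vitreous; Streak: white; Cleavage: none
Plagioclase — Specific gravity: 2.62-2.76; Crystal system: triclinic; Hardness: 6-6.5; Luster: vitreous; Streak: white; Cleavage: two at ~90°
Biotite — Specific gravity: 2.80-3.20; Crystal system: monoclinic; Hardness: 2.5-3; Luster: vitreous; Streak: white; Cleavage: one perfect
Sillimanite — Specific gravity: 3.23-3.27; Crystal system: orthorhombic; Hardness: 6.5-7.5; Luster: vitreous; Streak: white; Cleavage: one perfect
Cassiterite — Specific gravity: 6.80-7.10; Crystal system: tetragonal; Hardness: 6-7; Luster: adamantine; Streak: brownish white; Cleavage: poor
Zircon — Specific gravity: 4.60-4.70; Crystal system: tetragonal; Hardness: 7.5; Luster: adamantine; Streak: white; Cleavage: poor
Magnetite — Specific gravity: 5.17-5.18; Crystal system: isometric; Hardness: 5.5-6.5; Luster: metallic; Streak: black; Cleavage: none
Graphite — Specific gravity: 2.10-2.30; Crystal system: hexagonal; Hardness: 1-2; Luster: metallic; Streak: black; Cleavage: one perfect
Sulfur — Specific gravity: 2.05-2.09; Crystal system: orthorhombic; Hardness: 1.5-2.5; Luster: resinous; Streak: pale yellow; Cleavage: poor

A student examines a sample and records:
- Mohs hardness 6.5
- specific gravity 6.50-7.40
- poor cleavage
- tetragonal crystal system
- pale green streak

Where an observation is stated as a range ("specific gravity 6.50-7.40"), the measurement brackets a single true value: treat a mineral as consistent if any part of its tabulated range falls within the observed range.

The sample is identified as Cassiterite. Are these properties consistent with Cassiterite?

Mohs hardness 6.5 — fits Cassiterite (hardness 6-7).
Specific gravity 6.50-7.40 — fits Cassiterite (SG 6.80-7.10).
Poor cleavage — fits Cassiterite (cleavage poor).
Tetragonal crystal system — fits Cassiterite (tetragonal system).
Pale green streak — Cassiterite has brownish white streak; a mismatch.
Cassiterite is excluded by the streak.

Inconsistent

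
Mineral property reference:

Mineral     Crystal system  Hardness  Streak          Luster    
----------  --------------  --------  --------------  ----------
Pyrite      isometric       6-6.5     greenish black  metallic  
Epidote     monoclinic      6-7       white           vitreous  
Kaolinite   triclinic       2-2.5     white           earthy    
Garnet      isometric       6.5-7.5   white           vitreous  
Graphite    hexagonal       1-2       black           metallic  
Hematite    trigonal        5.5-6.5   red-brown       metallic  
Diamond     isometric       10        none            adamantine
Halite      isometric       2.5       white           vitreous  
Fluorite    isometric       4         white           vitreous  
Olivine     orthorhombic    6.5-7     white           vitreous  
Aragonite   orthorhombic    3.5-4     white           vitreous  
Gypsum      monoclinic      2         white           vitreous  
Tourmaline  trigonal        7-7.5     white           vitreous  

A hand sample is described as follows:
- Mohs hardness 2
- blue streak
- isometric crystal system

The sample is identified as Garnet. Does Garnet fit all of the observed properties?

Inconsistent

Mohs hardness 2 — Garnet has hardness 6.5-7.5; inconsistent.
Blue streak — Garnet has white streak; inconsistent.
Isometric crystal system — consistent with Garnet (isometric system).
2 of the observed properties are inconsistent with Garnet.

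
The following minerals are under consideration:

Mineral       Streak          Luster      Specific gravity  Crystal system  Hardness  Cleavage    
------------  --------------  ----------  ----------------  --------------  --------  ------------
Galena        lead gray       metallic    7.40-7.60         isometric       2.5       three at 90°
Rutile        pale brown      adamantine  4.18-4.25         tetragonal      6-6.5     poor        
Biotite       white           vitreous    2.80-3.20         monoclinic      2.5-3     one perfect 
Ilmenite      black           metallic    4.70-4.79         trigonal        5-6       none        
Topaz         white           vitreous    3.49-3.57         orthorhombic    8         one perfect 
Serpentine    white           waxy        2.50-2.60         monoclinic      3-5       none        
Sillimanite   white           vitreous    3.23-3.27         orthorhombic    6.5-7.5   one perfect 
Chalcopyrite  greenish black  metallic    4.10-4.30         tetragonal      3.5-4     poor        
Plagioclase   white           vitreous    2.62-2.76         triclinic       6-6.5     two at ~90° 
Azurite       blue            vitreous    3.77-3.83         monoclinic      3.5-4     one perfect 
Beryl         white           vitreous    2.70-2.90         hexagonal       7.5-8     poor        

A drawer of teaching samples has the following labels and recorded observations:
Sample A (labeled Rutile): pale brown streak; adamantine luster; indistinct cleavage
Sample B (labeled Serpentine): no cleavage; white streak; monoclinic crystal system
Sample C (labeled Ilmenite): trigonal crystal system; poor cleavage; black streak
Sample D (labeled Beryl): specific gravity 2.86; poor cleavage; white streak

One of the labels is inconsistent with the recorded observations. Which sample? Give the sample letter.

Sample A: every observation is compatible with the reference values for Rutile.
Sample B: every observation is compatible with the reference values for Serpentine.
Sample C: poor cleavage is outside the reference for Ilmenite (cleavage none) — mislabeled.
Sample D: every observation is compatible with the reference values for Beryl.
Sample C is the mislabeled one.

C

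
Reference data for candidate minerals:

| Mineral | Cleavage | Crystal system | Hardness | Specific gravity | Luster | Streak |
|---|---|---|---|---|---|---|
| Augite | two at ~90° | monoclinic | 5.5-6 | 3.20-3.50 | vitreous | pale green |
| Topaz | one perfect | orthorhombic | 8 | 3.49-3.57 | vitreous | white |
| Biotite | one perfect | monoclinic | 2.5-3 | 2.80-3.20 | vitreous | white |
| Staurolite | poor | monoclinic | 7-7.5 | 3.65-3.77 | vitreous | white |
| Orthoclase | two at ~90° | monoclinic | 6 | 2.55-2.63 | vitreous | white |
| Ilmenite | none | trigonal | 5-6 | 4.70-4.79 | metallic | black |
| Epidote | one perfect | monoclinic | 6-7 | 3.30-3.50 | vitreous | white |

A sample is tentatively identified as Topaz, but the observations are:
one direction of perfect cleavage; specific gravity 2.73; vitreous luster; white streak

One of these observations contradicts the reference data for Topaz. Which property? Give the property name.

One direction of perfect cleavage: Topaz has cleavage one perfect — within range.
Specific gravity 2.73: Topaz has SG 3.49-3.57 — outside the reference range.
Vitreous luster: Topaz has vitreous luster — within range.
White streak: Topaz has white streak — within range.
Everything matches except the specific gravity.

specific gravity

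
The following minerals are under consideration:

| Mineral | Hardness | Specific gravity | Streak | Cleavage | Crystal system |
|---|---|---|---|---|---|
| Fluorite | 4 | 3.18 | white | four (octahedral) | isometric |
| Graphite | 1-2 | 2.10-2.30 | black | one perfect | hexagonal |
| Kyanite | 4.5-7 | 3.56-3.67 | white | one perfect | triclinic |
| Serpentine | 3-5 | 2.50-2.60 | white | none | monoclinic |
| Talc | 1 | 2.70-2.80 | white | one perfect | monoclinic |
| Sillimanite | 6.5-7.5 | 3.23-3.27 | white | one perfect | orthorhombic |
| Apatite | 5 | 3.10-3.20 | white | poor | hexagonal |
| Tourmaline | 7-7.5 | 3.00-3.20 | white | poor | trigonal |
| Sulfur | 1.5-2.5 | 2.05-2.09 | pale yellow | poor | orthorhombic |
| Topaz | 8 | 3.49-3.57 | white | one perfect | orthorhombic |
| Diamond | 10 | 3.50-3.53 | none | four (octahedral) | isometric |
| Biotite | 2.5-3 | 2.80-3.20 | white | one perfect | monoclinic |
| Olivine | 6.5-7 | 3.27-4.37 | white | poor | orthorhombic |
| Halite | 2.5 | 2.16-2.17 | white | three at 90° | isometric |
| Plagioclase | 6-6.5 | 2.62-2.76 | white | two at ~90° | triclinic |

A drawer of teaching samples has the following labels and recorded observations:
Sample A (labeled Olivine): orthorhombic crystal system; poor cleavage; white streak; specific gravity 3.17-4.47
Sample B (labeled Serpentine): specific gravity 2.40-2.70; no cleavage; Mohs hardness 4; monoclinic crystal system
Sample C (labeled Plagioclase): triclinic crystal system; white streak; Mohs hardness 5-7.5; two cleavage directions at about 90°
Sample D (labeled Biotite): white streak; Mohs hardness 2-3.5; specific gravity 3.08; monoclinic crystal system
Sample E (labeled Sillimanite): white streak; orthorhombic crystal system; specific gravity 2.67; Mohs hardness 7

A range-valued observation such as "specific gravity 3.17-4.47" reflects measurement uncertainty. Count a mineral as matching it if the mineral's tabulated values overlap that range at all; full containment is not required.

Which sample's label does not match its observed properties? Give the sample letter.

E

Sample A: observations are consistent with Olivine.
Sample B: observations are consistent with Serpentine.
Sample C: observations are consistent with Plagioclase.
Sample D: observations are consistent with Biotite.
Sample E: Sillimanite has SG 3.23-3.27, but the record shows specific gravity 2.67 — this label is wrong.
Sample E is the mislabeled one.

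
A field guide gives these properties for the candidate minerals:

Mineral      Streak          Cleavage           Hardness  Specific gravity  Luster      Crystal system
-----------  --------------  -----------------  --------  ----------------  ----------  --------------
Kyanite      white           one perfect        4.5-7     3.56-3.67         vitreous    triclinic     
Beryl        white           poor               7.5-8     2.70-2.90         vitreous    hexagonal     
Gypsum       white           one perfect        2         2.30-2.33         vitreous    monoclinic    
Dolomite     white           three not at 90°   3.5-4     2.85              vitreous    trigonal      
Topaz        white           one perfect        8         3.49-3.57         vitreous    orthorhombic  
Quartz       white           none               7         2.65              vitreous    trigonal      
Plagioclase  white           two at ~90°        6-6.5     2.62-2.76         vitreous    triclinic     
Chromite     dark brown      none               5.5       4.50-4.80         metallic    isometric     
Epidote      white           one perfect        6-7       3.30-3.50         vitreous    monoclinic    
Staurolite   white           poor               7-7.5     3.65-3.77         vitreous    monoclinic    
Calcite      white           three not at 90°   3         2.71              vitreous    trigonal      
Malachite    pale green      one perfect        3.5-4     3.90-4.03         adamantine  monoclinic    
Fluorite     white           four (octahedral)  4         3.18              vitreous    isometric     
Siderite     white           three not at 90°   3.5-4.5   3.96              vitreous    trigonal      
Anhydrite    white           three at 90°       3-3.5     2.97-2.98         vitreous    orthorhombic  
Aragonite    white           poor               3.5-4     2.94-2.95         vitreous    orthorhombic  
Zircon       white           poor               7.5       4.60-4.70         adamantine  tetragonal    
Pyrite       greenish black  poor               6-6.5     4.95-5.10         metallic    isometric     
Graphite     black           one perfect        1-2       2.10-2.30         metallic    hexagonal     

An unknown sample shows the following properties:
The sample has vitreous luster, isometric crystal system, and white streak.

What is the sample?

Vitreous luster is inconsistent with Chromite, Malachite, Zircon, Pyrite, Graphite.
Isometric crystal system — narrows the field to Fluorite.
White streak — no further eliminations.
The only mineral consistent with every observation is Fluorite.

Fluorite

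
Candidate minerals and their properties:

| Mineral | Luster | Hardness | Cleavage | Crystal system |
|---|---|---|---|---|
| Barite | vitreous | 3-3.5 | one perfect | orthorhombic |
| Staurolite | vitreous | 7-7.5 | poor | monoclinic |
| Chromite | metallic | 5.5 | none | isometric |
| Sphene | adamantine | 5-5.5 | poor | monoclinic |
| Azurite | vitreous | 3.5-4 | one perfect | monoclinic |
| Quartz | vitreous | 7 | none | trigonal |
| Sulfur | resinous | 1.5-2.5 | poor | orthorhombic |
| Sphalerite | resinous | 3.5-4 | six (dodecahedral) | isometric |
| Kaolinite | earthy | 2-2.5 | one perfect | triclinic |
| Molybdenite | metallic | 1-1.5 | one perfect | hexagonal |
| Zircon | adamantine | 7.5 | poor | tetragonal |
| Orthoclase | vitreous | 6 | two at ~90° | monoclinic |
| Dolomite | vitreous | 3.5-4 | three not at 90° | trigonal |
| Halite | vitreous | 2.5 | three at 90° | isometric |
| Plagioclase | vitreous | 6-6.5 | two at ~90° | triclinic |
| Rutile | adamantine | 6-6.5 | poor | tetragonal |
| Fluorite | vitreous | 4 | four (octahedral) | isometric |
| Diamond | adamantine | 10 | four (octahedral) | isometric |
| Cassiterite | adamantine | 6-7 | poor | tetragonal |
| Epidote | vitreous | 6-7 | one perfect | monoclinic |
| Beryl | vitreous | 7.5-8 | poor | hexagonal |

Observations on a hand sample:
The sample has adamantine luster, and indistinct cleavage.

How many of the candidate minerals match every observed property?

4

Adamantine luster: leaves Sphene, Zircon, Rutile, Diamond, Cassiterite.
Indistinct cleavage eliminates Diamond.
Consistent with every observation: Cassiterite, Rutile, Sphene, Zircon.
That is 4 minerals.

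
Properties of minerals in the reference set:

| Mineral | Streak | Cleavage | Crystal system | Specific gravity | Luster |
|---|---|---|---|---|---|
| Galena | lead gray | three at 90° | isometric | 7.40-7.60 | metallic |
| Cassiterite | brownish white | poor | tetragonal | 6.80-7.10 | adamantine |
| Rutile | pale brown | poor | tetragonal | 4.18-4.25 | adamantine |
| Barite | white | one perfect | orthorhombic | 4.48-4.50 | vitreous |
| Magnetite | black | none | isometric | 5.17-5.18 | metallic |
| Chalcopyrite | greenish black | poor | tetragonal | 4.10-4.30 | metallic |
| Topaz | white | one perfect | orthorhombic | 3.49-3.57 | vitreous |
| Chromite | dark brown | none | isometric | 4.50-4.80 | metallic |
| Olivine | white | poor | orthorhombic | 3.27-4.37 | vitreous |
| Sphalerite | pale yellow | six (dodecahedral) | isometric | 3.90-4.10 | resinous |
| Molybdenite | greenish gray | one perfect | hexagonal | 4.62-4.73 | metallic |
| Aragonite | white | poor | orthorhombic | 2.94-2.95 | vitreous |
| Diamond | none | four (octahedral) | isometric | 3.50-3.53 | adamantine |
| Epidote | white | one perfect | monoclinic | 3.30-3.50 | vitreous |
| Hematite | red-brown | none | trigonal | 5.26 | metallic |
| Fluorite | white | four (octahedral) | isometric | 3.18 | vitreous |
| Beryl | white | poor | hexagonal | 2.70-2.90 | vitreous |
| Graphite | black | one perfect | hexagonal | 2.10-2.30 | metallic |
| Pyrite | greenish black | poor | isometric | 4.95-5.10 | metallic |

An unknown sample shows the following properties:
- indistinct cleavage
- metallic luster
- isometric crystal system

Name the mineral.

Pyrite

Indistinct cleavage — only Cassiterite, Rutile, Chalcopyrite, Olivine, Aragonite, Beryl, Pyrite remain.
Metallic luster — only Chalcopyrite, Pyrite remain.
Isometric crystal system rules out Chalcopyrite.
The only mineral consistent with every observation is Pyrite.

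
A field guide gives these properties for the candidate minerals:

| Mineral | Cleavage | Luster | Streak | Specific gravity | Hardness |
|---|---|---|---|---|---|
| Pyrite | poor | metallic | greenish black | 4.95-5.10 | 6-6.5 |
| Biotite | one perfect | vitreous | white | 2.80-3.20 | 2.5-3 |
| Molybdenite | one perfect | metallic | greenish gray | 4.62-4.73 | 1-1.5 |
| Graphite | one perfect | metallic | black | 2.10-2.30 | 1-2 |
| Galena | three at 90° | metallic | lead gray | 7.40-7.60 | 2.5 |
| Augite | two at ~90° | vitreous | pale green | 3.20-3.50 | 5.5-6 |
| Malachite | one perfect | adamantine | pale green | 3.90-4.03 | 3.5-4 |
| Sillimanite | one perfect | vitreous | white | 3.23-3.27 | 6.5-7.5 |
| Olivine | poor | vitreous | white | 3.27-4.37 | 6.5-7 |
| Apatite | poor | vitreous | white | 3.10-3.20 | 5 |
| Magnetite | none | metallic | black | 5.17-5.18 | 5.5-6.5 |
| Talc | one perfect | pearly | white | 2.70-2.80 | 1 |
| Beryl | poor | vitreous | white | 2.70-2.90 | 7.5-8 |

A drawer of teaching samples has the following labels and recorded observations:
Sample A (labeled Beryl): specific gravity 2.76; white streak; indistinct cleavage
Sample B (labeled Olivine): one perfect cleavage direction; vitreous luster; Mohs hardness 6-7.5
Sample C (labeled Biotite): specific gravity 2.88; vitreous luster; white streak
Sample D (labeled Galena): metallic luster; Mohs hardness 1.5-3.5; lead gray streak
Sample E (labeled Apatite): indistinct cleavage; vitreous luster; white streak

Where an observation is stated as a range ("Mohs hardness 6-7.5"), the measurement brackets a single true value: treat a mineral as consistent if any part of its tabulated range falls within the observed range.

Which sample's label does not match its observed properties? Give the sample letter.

B

Sample A: all recorded properties match Beryl.
Sample B: one perfect cleavage direction is outside the reference for Olivine (cleavage poor) — mislabeled.
Sample C: all recorded properties match Biotite.
Sample D: all recorded properties match Galena.
Sample E: all recorded properties match Apatite.
Sample B is the mislabeled one.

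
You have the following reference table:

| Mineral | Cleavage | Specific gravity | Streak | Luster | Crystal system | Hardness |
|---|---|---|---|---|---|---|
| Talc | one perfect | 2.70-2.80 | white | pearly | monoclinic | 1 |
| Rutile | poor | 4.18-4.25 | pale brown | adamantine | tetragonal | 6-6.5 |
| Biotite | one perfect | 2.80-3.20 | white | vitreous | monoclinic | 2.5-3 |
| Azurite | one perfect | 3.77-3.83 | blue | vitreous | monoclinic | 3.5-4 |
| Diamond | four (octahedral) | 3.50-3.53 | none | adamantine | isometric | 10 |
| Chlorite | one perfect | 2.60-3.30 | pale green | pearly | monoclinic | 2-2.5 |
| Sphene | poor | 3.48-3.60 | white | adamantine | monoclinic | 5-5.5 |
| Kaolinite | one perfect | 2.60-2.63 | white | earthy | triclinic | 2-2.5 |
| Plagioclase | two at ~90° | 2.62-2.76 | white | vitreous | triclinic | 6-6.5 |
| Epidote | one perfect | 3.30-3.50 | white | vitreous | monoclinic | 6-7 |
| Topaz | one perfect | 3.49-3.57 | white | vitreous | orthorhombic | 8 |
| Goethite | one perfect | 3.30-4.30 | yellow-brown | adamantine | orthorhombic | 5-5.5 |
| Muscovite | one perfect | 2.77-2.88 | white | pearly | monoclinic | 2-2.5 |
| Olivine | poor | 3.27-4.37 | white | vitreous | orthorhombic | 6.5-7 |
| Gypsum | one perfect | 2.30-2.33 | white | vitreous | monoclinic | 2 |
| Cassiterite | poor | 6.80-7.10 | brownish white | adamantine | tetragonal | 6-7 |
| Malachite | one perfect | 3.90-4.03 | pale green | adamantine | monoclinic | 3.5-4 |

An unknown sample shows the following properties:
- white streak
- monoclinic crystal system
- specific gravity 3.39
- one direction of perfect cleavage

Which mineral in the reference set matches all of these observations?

Epidote

White streak — leaves Talc, Biotite, Sphene, Kaolinite, Plagioclase, Epidote, Topaz, Muscovite, Olivine, Gypsum.
Monoclinic crystal system is inconsistent with Kaolinite, Plagioclase, Topaz, Olivine.
Specific gravity 3.39 — leaves Epidote.
One direction of perfect cleavage — no further eliminations.
Epidote is the sole remaining match.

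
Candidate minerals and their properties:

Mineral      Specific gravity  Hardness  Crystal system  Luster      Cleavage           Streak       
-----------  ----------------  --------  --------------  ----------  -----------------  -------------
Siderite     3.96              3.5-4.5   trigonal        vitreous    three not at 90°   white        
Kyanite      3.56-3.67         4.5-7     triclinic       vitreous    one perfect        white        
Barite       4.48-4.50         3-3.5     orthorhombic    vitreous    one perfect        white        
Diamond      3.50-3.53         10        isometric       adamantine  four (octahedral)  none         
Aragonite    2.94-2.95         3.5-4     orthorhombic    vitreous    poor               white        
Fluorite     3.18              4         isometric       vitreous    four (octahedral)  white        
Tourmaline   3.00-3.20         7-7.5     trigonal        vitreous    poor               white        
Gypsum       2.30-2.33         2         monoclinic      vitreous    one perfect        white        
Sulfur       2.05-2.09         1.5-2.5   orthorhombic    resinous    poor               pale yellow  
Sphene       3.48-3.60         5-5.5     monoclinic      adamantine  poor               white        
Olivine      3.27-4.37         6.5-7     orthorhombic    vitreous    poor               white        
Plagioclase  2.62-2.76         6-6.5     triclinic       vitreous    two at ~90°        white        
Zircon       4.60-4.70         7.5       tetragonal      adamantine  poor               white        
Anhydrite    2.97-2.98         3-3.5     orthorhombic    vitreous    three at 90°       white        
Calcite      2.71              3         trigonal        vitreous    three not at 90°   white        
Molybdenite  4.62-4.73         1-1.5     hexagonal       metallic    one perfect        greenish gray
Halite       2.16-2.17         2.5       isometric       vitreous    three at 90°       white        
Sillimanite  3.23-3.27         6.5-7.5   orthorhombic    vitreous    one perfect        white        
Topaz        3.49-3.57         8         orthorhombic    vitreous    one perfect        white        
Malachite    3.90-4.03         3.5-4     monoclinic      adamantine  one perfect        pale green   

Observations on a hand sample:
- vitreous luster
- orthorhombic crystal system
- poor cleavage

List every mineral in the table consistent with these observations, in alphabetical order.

Aragonite, Olivine

Vitreous luster rules out Diamond, Sulfur, Sphene, Zircon, Molybdenite, Malachite.
Orthorhombic crystal system: narrows the field to Barite, Aragonite, Olivine, Anhydrite, Sillimanite, Topaz.
Poor cleavage: Aragonite, Olivine remain.
Remaining candidates: Aragonite, Olivine.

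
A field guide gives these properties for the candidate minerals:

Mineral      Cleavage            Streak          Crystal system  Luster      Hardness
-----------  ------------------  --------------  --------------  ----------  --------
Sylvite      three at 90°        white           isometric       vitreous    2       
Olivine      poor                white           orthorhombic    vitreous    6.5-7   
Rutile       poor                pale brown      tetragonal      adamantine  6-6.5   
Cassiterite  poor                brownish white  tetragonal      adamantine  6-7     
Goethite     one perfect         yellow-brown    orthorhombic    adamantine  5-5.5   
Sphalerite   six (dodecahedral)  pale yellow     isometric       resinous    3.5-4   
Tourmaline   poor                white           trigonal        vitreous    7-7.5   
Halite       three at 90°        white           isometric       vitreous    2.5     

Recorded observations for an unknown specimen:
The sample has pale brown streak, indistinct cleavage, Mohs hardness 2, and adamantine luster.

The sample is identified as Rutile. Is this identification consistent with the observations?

Inconsistent

Pale brown streak — matches Rutile (pale brown streak).
Indistinct cleavage — matches Rutile (cleavage poor).
Mohs hardness 2 — Rutile has hardness 6-6.5; a mismatch.
Adamantine luster — matches Rutile (adamantine luster).
Rutile is excluded by the hardness.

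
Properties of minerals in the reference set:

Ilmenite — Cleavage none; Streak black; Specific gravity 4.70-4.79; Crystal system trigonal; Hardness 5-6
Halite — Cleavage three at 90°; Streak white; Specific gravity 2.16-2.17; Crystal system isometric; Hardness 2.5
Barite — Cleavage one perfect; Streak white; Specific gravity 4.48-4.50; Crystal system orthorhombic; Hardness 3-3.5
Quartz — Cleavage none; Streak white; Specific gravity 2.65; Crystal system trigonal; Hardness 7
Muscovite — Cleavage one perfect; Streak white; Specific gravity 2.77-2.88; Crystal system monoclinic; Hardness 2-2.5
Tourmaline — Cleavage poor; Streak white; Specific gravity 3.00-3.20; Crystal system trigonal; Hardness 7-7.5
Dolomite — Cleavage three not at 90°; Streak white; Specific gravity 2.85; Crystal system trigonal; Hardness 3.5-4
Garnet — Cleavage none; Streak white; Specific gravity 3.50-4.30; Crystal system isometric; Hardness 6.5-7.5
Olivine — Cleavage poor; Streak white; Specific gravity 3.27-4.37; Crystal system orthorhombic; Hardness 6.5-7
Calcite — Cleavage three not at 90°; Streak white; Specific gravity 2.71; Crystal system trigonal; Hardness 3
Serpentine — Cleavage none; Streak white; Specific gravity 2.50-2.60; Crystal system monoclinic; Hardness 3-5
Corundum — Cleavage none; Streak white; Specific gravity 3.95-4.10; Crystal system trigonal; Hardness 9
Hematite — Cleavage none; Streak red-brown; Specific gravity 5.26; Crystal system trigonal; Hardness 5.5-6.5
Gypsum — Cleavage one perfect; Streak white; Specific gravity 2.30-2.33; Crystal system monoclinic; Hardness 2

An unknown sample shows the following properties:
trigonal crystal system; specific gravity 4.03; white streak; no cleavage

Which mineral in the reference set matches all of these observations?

Trigonal crystal system — leaves Ilmenite, Quartz, Tourmaline, Dolomite, Calcite, Corundum, Hematite.
Specific gravity 4.03 — only Corundum remains.
White streak — no further eliminations.
No cleavage — no further eliminations.
Corundum is the sole remaining match.

Corundum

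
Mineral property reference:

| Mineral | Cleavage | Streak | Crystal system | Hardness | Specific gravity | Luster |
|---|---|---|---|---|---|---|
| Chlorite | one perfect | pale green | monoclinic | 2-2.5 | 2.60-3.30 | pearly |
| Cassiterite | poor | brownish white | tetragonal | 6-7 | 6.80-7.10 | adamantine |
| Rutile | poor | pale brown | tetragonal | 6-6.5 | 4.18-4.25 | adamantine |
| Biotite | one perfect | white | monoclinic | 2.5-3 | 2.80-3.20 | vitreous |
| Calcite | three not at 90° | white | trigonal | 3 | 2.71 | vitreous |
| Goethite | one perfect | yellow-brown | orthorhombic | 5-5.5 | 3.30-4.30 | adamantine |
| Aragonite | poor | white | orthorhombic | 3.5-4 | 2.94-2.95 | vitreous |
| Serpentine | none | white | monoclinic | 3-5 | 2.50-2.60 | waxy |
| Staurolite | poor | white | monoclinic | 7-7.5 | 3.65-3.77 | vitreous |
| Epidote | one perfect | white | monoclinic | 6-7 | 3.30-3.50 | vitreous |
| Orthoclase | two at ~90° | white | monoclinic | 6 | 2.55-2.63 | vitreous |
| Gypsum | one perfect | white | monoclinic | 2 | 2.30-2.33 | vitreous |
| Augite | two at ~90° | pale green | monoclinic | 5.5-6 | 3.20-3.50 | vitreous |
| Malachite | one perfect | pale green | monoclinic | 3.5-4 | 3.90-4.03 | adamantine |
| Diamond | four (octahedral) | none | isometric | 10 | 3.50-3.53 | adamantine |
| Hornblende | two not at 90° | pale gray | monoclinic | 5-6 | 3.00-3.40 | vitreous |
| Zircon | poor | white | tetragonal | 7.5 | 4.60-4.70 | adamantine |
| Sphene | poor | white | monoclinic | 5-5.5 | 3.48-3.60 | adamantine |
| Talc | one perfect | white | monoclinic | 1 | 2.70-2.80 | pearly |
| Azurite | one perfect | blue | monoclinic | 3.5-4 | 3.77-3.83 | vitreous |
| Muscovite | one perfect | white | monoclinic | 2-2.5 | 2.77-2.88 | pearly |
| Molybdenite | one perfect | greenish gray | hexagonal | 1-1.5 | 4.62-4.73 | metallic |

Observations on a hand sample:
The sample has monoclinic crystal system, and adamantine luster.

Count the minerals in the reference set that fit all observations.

2

Monoclinic crystal system: only Chlorite, Biotite, Serpentine, Staurolite, Epidote, Orthoclase, Gypsum, Augite, Malachite, Hornblende, Sphene, Talc, Azurite, Muscovite remain.
Adamantine luster: only Malachite, Sphene remain.
Consistent with every observation: Malachite, Sphene.
That is 2 minerals.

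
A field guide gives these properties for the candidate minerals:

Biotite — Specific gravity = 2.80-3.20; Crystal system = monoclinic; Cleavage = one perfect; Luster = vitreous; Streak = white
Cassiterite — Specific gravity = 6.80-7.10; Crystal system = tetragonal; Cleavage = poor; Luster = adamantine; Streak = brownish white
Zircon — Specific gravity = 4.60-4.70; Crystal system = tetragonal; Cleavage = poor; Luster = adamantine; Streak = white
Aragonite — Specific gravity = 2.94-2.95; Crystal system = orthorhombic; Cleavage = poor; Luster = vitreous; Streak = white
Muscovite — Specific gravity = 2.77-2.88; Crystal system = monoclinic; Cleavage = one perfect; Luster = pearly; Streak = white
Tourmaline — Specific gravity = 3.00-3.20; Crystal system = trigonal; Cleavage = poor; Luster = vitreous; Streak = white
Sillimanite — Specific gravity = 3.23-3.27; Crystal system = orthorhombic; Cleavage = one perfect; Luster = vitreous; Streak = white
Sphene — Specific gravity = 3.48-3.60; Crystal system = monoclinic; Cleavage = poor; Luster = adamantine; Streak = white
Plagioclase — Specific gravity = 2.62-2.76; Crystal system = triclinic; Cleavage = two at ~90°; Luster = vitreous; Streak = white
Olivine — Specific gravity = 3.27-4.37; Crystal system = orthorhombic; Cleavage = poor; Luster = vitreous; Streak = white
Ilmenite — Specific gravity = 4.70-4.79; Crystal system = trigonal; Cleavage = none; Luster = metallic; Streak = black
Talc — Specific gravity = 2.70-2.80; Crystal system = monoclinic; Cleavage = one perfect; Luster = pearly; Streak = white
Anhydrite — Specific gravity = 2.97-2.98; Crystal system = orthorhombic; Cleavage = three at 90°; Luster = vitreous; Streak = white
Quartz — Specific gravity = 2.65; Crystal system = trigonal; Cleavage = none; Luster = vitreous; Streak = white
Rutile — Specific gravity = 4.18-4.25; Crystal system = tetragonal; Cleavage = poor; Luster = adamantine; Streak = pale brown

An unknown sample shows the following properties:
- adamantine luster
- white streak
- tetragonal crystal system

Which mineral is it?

Zircon

Adamantine luster: Cassiterite, Zircon, Sphene, Rutile remain.
White streak eliminates Cassiterite, Rutile.
Tetragonal crystal system rules out Sphene.
Zircon is the sole remaining match.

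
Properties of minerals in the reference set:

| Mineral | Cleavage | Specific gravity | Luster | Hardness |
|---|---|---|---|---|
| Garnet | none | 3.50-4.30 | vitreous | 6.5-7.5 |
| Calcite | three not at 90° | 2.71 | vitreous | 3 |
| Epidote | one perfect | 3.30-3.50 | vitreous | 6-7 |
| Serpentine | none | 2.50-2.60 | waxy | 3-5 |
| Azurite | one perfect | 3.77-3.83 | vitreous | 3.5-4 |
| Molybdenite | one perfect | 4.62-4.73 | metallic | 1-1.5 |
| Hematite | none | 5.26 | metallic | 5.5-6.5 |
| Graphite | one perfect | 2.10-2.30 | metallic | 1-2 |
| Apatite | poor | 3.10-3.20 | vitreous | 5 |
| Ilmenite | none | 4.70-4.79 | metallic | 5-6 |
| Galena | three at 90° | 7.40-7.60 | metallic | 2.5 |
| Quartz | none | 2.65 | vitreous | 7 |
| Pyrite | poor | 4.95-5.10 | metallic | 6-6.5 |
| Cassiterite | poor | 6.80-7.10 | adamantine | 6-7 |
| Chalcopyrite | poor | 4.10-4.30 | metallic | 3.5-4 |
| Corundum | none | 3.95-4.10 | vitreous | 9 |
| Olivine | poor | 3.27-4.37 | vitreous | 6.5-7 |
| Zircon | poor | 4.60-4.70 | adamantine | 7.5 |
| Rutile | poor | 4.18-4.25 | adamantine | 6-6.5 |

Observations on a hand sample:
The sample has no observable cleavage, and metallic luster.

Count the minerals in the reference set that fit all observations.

2

No observable cleavage: Garnet, Serpentine, Hematite, Ilmenite, Quartz, Corundum remain.
Metallic luster: leaves Hematite, Ilmenite.
Remaining candidates: Hematite, Ilmenite.
That is 2 minerals.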